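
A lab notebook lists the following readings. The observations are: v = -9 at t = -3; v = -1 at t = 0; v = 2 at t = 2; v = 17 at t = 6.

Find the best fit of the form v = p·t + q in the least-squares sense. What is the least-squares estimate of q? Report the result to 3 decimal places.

q = -1.310

Sums needed: Σt·t = 49, Σt = 5, Σ1 = 4.
Moment sums: Σt·v = 133, Σv = 9.
So XᵀX·[p, q]ᵀ = Xᵀv: [[49, 5]; [5, 4]]·[p, q]ᵀ = [133, 9]ᵀ.
Eliminating q: 4·(row 1) − 5·(row 2) gives 171·p = 4·133 − 5·9 = 487, so p = 487/171.
Then q = (9 − 5·(487/171))/4 = -224/171.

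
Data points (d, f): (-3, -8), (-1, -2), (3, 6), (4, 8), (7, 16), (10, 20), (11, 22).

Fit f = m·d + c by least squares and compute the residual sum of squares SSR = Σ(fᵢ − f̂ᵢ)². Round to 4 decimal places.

From the data, Σd·d = 305, Σd = 31, Σ1 = 7.
And Σd·f = 630, Σf = 62.
det = 305·7 − 31² = 1174.
m = (630·7 − 31·62)/1174 = 1244/587; c = (305·62 − 31·630)/1174 = -310/587.
Residuals: -654/587, 380/587, 100/587, 30/587, 994/587, -390/587, -460/587; SSR = 3296/587.

SSR = 5.6150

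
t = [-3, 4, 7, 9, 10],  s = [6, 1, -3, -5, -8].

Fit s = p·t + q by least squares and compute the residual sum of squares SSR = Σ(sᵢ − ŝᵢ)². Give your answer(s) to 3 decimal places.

SSR = 5.156

Setting ∂/∂p … = 0 gives: 255·p + 27·q = -160;  27·p + 5·q = -9.
Δ = 255·5 − 27² = 546.
p = ((-160)·5 − 27·(-9))/546 = -557/546; q = (255·(-9) − 27·(-160))/546 = 675/182.
Residuals: -10/13, 107/78, 118/273, 43/91, -823/546; SSR = 2815/546.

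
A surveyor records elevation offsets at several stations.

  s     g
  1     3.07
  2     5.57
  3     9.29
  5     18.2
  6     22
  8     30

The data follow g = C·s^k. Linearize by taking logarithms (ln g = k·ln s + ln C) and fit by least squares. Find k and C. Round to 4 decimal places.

k = 1.1314, C = 2.8264

With ln gᵢ as the transformed response and ln sᵢ as the regressor:
Σln s = 7.2724, Σ(ln s)² = 11.8122, Σln g = 14.4617, Σln s·ln g = 20.9198.
Equations: 11.8122·k + 7.2724·ln C = 20.9198;  7.2724·k + 6·ln C = 14.4617.
Slope k = (n·Σln s·ln g − Σln s·Σln g)/(n·Σ(ln s)² − (Σln s)²) = (6·20.9198 − 7.2724·14.4617)/17.9853 = 1.13136; ln C = (Σln g − k·Σln s)/n = 1.03900, so C = exp(1.03900) = 2.82638.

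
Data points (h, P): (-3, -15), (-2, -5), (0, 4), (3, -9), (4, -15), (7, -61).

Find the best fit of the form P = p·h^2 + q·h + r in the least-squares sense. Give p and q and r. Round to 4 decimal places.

Sums needed: Σh^2·h^2 = 2835, Σh^2·h = 399, Σh^2 = 87, Σh·h = 87, Σh = 9, Σ1 = 6.
And Σh^2·P = -3465, Σh·P = -459, ΣP = -101.
AᵀA·[p, q, r]ᵀ = AᵀP becomes [[2835, 399, 87]; [399, 87, 9]; [87, 9, 6]]·[p, q, r]ᵀ = [-3465, -459, -101]ᵀ.
Inverting the 3×3 Gram matrix, [p, q, r]ᵀ = [-21491/14520, 17761/14520, 20279/7260]ᵀ.

p = -1.4801, q = 1.2232, r = 2.7933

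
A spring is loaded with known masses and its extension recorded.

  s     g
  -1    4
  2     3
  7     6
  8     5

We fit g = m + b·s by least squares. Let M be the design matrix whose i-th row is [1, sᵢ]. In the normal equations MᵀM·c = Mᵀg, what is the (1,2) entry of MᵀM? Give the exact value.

16

Row 1 ↔ basis 1, column 2 ↔ basis s, so (MᵀM)_{1,2} = Σᵢ s = (1)·(-1) + (1)·(2) + (1)·(7) + (1)·(8) = 16.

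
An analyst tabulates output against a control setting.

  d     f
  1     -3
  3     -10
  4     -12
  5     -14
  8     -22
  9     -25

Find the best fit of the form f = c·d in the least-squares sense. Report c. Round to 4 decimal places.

From the data, Σd·d = 196.
For Xᵀf: Σd·f = -552.
XᵀX·[c]ᵀ = Xᵀf becomes [[196]]·[c]ᵀ = [-552]ᵀ.
Hence c = -552 / 196 ≈ -2.81633.

c = -2.8163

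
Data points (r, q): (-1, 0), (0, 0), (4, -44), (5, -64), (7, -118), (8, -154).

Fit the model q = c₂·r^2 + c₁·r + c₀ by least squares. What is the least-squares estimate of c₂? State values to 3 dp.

The normal system AᵀA·[c₂, c₁, c₀]ᵀ = Aᵀq is [[7379, 1043, 155]; [1043, 155, 23]; [155, 23, 6]]·[c₂, c₁, c₀]ᵀ = [-17942, -2554, -380]ᵀ.
Solving the 3×3 system (Gaussian elimination) gives c₂ = -15157/7230, c₁ = -16919/7230, c₀ = -248/1205.

c₂ = -2.096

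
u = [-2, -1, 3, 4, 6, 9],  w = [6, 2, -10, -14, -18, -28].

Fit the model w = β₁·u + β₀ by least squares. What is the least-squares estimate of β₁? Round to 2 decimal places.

β₁ = -3.04

AᵀA·[β₁, β₀]ᵀ = Aᵀw reads: 147·β₁ + 19·β₀ = -460;  19·β₁ + 6·β₀ = -62.
Δ = 147·6 − 19² = 521.
β₁ = ((-460)·6 − 19·(-62))/521 = -1582/521; β₀ = (147·(-62) − 19·(-460))/521 = -374/521.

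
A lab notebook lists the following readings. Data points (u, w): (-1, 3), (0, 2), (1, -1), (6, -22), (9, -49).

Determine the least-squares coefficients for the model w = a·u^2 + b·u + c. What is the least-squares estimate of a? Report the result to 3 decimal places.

Sums needed: Σu^2·u^2 = 7859, Σu^2·u = 945, Σu^2 = 119, Σu·u = 119, Σu = 15, Σ1 = 5.
And Σu^2·w = -4759, Σu·w = -577, Σw = -67.
Normal equations: [[7859, 945, 119]; [945, 119, 15]; [119, 15, 5]]·[a, b, c]ᵀ = [-4759, -577, -67]ᵀ.
Row-reducing yields a = -5449/10933, b = -12254/10933, c = 19946/10933.

a = -0.498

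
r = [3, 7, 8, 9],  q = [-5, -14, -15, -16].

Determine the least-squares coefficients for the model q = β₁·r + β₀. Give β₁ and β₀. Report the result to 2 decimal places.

β₁ = -1.90, β₀ = 0.35

Forming XᵀX = [[203, 27]; [27, 4]] and Xᵀq = [-377, -50]ᵀ gives XᵀX·[β₁, β₀]ᵀ = Xᵀq.
Eliminating β₀: 4·(row 1) − 27·(row 2) gives 83·β₁ = 4·(-377) − 27·(-50) = -158, so β₁ = -158/83.
Then β₀ = ((-50) − 27·(-158/83))/4 = 29/83.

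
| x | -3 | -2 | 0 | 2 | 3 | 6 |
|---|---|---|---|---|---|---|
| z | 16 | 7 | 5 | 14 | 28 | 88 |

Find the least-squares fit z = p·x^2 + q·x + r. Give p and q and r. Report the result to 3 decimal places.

MᵀM·[p, q, r]ᵀ = Mᵀz reads: 1490·p + 216·q + 62·r = 3648;  216·p + 62·q + 6·r = 578;  62·p + 6·q + 6·r = 158.
Row-reducing yields p = 5162/2555, q = 4967/2555, r = 1282/365.

p = 2.020, q = 1.944, r = 3.512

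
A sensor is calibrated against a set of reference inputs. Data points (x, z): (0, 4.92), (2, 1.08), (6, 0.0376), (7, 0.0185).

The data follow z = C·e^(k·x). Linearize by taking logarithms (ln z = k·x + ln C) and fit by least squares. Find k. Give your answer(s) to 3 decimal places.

k = -0.808

With ln zᵢ as the transformed response and xᵢ as the regressor:
Σx = 15.0000, Σ(x)² = 89.0000, Σln z = -5.6005, Σx·ln z = -47.4605.
Equations: 89.0000·k + 15.0000·ln C = -47.4605;  15.0000·k + 4·ln C = -5.6005.
Δ = 89.0000·4 − (15.0000)² = 131.0000; k = (-47.4605·4 − 15.0000·-5.6005)/131.0000 = -0.80790, ln C = (89.0000·-5.6005 − 15.0000·-47.4605)/131.0000 = 1.62951.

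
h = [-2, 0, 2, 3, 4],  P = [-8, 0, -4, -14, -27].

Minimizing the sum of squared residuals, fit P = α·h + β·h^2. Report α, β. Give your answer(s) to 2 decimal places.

Forming MᵀM = [[33, 91]; [91, 369]] and MᵀP = [-142, -606]ᵀ gives MᵀM·[α, β]ᵀ = MᵀP.
Δ = 33·369 − 91² = 3896.
α = ((-142)·369 − 91·(-606))/3896 = 687/974; β = (33·(-606) − 91·(-142))/3896 = -1769/974.

α = 0.71, β = -1.82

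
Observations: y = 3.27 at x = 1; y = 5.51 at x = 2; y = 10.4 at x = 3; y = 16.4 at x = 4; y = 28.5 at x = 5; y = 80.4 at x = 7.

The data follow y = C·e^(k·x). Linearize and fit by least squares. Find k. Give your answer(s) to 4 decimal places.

With ln yᵢ as the transformed response and xᵢ as the regressor:
Over the data: Σx = 22.0000, Σ(x)² = 104.0000, Σln y = 15.7674, Σx·ln y = 70.2711.
Normal system: [[104.0000, 22.0000]; [22.0000, 6]]·[k, ln C]ᵀ = [70.2711, 15.7674]ᵀ.
Δ = 104.0000·6 − (22.0000)² = 140.0000; k = (70.2711·6 − 22.0000·15.7674)/140.0000 = 0.53389, ln C = (104.0000·15.7674 − 22.0000·70.2711)/140.0000 = 0.67030.

k = 0.5339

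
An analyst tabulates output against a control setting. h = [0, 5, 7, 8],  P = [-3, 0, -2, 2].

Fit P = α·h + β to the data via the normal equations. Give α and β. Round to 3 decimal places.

Sums needed: Σh·h = 138, Σh = 20, Σ1 = 4.
For AᵀP: Σh·P = 2, ΣP = -3.
det = 138·4 − 20² = 152.
α = (2·4 − 20·(-3))/152 = 17/38; β = (138·(-3) − 20·2)/152 = -227/76.

α = 0.447, β = -2.987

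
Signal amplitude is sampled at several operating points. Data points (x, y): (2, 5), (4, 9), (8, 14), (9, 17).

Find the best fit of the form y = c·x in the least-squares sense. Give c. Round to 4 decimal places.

The normal equations are: 165·c = 311.
c = 311/165 = 1.88485.

c = 1.8848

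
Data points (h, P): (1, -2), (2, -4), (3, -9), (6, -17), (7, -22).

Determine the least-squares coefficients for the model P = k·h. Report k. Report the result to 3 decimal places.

The normal equations are: 99·k = -293.
(Σh·h = 99, Σh·P = -293.)
k = (-293)/99 = -2.9596.

k = -2.960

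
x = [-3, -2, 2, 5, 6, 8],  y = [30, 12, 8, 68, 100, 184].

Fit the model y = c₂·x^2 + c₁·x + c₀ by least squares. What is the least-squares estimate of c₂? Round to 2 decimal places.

c₂ = 3.07

Compute the Gram sums: Σx^2·x^2 = 6130, Σx^2·x = 826, Σx^2 = 142, Σx·x = 142, Σx = 16, Σ1 = 6.
And Σx^2·y = 17426, Σx·y = 2314, Σy = 402.
AᵀA·[c₂, c₁, c₀]ᵀ = Aᵀy becomes [[6130, 826, 142]; [826, 142, 16]; [142, 16, 6]]·[c₂, c₁, c₀]ᵀ = [17426, 2314, 402]ᵀ.
Solving the 3×3 system (Gaussian elimination) gives c₂ = 7511/2445, c₁ = -3254/2445, c₀ = -1756/815.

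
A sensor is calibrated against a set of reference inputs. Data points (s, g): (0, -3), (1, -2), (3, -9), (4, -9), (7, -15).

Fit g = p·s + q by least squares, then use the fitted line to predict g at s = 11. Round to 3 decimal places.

ĝ = -22.533

Forming MᵀM = [[75, 15]; [15, 5]] and Mᵀg = [-170, -38]ᵀ gives MᵀM·[p, q]ᵀ = Mᵀg.
det = 75·5 − 15² = 150.
p = ((-170)·5 − 15·(-38))/150 = -28/15; q = (75·(-38) − 15·(-170))/150 = -2.
At s = 11: ĝ = (-28/15)·(11) + (-2)·(1) = -338/15.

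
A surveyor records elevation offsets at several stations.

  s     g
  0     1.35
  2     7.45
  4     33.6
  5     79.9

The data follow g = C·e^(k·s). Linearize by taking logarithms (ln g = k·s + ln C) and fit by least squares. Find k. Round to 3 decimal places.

k = 0.808

With ln gᵢ as the transformed response and sᵢ as the regressor:
Σs = 11.0000, Σ(s)² = 45.0000, Σln g = 10.2036, Σs·ln g = 39.9784.
Equations: 45.0000·k + 11.0000·ln C = 39.9784;  11.0000·k + 4·ln C = 10.2036.
Solving (det = 59.0000): k = 0.80803, ln C = 0.32882.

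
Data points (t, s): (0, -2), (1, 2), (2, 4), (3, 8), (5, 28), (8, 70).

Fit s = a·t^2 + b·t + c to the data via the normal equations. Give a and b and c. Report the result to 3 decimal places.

Compute the Gram sums: Σt^2·t^2 = 4819, Σt^2·t = 673, Σt^2 = 103, Σt·t = 103, Σt = 19, Σ1 = 6.
Moment sums: Σt^2·s = 5270, Σt·s = 734, Σs = 110.
AᵀA·[a, b, c]ᵀ = Aᵀs becomes [[4819, 673, 103]; [673, 103, 19]; [103, 19, 6]]·[a, b, c]ᵀ = [5270, 734, 110]ᵀ.
Inverting the 3×3 Gram matrix, [a, b, c]ᵀ = [5543/5192, 1865/5192, -267/236]ᵀ.

a = 1.068, b = 0.359, c = -1.131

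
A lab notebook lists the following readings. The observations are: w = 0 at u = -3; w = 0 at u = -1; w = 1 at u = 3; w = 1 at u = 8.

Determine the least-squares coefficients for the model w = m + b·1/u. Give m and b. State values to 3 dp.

m = 0.687, b = 0.856

Sums needed: Σ1 = 4, Σ1/u = -7/8, Σ1/u·1/u = 713/576.
Moment sums: Σw = 2, Σ1/u·w = 11/24.
So MᵀM·[m, b]ᵀ = Mᵀw: [[4, -7/8]; [-7/8, 713/576]]·[m, b]ᵀ = [2, 11/24]ᵀ.
Δ = 4·(713/576) − (-7/8)² = 2411/576.
m = (2·(713/576) − (-7/8)·(11/24))/(2411/576) = 1657/2411; b = (4·(11/24) − (-7/8)·2)/(2411/576) = 2064/2411.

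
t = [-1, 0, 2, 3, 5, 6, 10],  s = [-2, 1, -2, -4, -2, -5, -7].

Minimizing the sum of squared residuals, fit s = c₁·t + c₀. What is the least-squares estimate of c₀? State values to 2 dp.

c₀ = -0.96

Entries of XᵀX: Σt·t = 175, Σt = 25, Σ1 = 7.
Moment sums: Σt·s = -124, Σs = -21.
Determinant 175·7 − 25² = 600.
c₁ = ((-124)·7 − 25·(-21))/600 = -343/600; c₀ = (175·(-21) − 25·(-124))/600 = -23/24.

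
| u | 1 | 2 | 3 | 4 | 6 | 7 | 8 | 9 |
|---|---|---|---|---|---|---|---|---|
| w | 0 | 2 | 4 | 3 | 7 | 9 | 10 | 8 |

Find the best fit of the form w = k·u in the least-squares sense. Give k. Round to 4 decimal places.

k = 1.0962

Compute the Gram sums: Σu·u = 260.
For Aᵀw: Σu·w = 285.
So AᵀA·[k]ᵀ = Aᵀw: [[260]]·[k]ᵀ = [285]ᵀ.
Hence k = 285 / 260 ≈ 1.09615.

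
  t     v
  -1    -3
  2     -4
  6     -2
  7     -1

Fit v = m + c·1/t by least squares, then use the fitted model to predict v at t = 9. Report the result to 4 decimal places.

From the data, Σ1 = 4, Σ1/t = -4/21, Σ1/t·1/t = 1145/882.
And Σv = -10, Σ1/t·v = 11/21.
det = 4·(1145/882) − (-4/21)² = 758/147.
m = ((-10)·(1145/882) − (-4/21)·(11/21))/(758/147) = -5681/2274; c = (4·(11/21) − (-4/21)·(-10))/(758/147) = 14/379.
At t = 9: v̂ = (-5681/2274)·(1) + (14/379)·(1/9) = -17015/6822.

v̂ = -2.4941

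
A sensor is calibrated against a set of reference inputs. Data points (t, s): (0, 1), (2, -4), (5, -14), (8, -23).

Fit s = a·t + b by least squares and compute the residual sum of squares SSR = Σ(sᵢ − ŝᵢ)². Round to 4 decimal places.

SSR = 0.6667

Normal-equation sums: Σt·t = 93, Σt = 15, Σ1 = 4.
For Xᵀs: Σt·s = -262, Σs = -40.
XᵀX·[a, b]ᵀ = Xᵀs becomes [[93, 15]; [15, 4]]·[a, b]ᵀ = [-262, -40]ᵀ.
Eliminating b: 4·(row 1) − 15·(row 2) gives 147·a = 4·(-262) − 15·(-40) = -448, so a = -64/21.
Then b = ((-40) − 15·(-64/21))/4 = 10/7.
Residuals: -3/7, 2/3, -4/21, -1/21; SSR = 2/3.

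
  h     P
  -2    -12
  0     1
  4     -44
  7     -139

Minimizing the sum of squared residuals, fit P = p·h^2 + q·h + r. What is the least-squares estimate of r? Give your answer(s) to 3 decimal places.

r = 0.868

XᵀX·[p, q, r]ᵀ = XᵀP reads: 2673·p + 399·q + 69·r = -7563;  399·p + 69·q + 9·r = -1125;  69·p + 9·q + 4·r = -194.
(Σh^2·h^2 = 2673, Σh^2·h = 399, Σh^2 = 69, Σh·h = 69, Σh = 9, Σ1 = 4, Σh^2·P = -7563, Σh·P = -1125, ΣP = -194.)
Solving the 3×3 system (Gaussian elimination) gives p = -129/44, q = 1533/2860, r = 1241/1430.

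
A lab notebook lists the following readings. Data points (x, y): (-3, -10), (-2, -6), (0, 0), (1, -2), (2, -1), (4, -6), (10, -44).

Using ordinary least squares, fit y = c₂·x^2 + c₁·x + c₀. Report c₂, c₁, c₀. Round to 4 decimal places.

c₂ = -0.5390, c₁ = 1.1284, c₀ = -1.4726

AᵀA·[c₂, c₁, c₀]ᵀ = Aᵀy reads: 10370·c₂ + 1038·c₁ + 134·c₀ = -4616;  1038·c₂ + 134·c₁ + 12·c₀ = -426;  134·c₂ + 12·c₁ + 7·c₀ = -69.
(Σx^2·x^2 = 10370, Σx^2·x = 1038, Σx^2 = 134, Σx·x = 134, Σx = 12, Σ1 = 7, Σx^2·y = -4616, Σx·y = -426, Σy = -69.)
Solving the 3×3 system (Gaussian elimination) gives c₂ = -27353/50743, c₁ = 57258/50743, c₀ = -6793/4613.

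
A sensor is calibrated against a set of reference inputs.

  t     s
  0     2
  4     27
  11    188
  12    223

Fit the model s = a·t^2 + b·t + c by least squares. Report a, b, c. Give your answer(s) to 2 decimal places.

Entries of MᵀM: Σt^2·t^2 = 35633, Σt^2·t = 3123, Σt^2 = 281, Σt·t = 281, Σt = 27, Σ1 = 4.
For Mᵀs: Σt^2·s = 55292, Σt·s = 4852, Σs = 440.
Normal equations: [[35633, 3123, 281]; [3123, 281, 27]; [281, 27, 4]]·[a, b, c]ᵀ = [55292, 4852, 440]ᵀ.
Solving the 3×3 system (Gaussian elimination) gives a = 2498/1643, b = 1466/8215, c = 16332/8215.

a = 1.52, b = 0.18, c = 1.99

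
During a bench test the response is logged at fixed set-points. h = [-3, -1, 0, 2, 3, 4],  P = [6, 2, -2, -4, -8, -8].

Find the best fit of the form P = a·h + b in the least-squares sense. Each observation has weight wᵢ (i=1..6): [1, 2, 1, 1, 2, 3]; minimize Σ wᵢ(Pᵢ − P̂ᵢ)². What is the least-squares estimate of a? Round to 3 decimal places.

a = -2.051

From the data, Σwᵢ·h·h = 81, Σwᵢ·h = 15, Σwᵢ·1 = 10.
And Σwᵢ·h·P = -174, Σwᵢ·P = -36.
So MᵀWM·[a, b]ᵀ = MᵀWP: [[81, 15]; [15, 10]]·[a, b]ᵀ = [-174, -36]ᵀ.
Eliminating b: 10·(row 1) − 15·(row 2) gives 585·a = 10·(-174) − 15·(-36) = -1200, so a = -80/39.
Then b = ((-36) − 15·(-80/39))/10 = -34/65.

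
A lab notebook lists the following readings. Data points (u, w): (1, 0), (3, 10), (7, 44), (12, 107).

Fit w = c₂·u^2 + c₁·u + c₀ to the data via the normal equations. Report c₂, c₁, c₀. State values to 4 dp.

Sums needed: Σu^2·u^2 = 23219, Σu^2·u = 2099, Σu^2 = 203, Σu·u = 203, Σu = 23, Σ1 = 4.
For Aᵀw: Σu^2·w = 17654, Σu·w = 1622, Σw = 161.
Inverting the 3×3 Gram matrix, [c₂, c₁, c₀]ᵀ = [7403/15234, 52423/15234, -10661/2539]ᵀ.

c₂ = 0.4860, c₁ = 3.4412, c₀ = -4.1989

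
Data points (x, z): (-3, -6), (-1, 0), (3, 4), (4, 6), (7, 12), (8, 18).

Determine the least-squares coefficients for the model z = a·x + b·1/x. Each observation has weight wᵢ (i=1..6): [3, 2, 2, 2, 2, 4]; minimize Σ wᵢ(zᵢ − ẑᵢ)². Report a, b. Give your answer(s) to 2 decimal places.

a = 2.10, b = -2.67

Forming MᵀWM = [[433, 15]; [15, 19643/7056]] and MᵀWz = [870, 506/21]ᵀ gives MᵀWM·[a, b]ᵀ = MᵀWz.
Eliminating b: (19643/7056)·(row 1) − 15·(row 2) gives (6917819/7056)·a = (19643/7056)·870 − 15·(506/21) = 2423195/1176, so a = 14539170/6917819.
Then b = ((506/21) − 15·(14539170/6917819))/(19643/7056) = -18463872/6917819.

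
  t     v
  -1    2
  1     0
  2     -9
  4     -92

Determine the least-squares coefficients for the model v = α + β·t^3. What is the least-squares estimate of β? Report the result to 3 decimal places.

β = -1.458

From the data, Σ1 = 4, Σt^3 = 72, Σt^3·t^3 = 4162.
For Xᵀv: Σv = -99, Σt^3·v = -5962.
Eliminating β: 4162·(row 1) − 72·(row 2) gives 11464·α = 4162·(-99) − 72·(-5962) = 17226, so α = 8613/5732.
Then β = ((-5962) − 72·(8613/5732))/4162 = -2090/1433.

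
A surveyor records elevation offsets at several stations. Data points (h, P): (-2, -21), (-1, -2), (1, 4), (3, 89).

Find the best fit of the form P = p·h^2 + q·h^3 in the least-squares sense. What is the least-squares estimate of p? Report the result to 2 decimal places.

p = 0.81

The normal equations are: 99·p + 211·q = 719;  211·p + 795·q = 2577.
Determinant 99·795 − 211² = 34184.
p = (719·795 − 211·2577)/34184 = 13929/17092; q = (99·2577 − 211·719)/34184 = 51707/17092.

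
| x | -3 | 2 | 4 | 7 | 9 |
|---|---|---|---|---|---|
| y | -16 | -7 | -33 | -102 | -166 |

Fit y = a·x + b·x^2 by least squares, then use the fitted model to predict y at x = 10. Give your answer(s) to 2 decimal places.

The normal system MᵀM·[a, b]ᵀ = Mᵀy is [[159, 1117]; [1117, 9315]]·[a, b]ᵀ = [-2306, -19144]ᵀ.
Δ = 159·9315 − 1117² = 233396.
a = ((-2306)·9315 − 1117·(-19144))/233396 = -48271/116698; b = (159·(-19144) − 1117·(-2306))/233396 = -234047/116698.
At x = 10: ŷ = (-48271/116698)·(10) + (-234047/116698)·(100) = -11943705/58349.

ŷ = -204.69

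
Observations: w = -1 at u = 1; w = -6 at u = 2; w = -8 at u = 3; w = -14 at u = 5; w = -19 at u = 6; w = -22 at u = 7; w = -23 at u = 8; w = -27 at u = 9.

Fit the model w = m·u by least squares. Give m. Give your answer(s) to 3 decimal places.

m = -2.981

AᵀA·[m]ᵀ = Aᵀw reads: 269·m = -802.
(Σu·u = 269, Σu·w = -802.)
m = (-802)/269 = -2.98141.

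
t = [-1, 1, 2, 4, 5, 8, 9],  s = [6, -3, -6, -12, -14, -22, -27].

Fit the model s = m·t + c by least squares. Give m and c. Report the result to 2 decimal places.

The normal system MᵀM·[m, c]ᵀ = Mᵀs is [[192, 28]; [28, 7]]·[m, c]ᵀ = [-558, -78]ᵀ.
det = 192·7 − 28² = 560.
m = ((-558)·7 − 28·(-78))/560 = -123/40; c = (192·(-78) − 28·(-558))/560 = 81/70.

m = -3.08, c = 1.16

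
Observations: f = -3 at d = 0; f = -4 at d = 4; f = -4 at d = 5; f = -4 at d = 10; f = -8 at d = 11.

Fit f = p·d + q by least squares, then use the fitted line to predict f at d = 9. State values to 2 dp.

Compute the Gram sums: Σd·d = 262, Σd = 30, Σ1 = 5.
Right-hand side: Σd·f = -164, Σf = -23.
Normal equations: [[262, 30]; [30, 5]]·[p, q]ᵀ = [-164, -23]ᵀ.
det = 262·5 − 30² = 410.
p = ((-164)·5 − 30·(-23))/410 = -13/41; q = (262·(-23) − 30·(-164))/410 = -553/205.
At d = 9: f̂ = (-13/41)·(9) + (-553/205)·(1) = -1138/205.

f̂ = -5.55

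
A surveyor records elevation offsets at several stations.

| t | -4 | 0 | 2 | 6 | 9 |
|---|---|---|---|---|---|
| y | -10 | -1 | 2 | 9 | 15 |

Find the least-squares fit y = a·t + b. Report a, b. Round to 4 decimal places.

Sums needed: Σt·t = 137, Σt = 13, Σ1 = 5.
Right-hand side: Σt·y = 233, Σy = 15.
Determinant 137·5 − 13² = 516.
a = (233·5 − 13·15)/516 = 485/258; b = (137·15 − 13·233)/516 = -487/258.

a = 1.8798, b = -1.8876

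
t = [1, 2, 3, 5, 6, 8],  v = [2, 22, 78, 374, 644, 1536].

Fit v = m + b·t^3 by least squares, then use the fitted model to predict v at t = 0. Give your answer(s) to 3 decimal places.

Sums needed: Σ1 = 6, Σt^3 = 889, Σt^3·t^3 = 325219.
For Mᵀv: Σv = 2656, Σt^3·v = 974570.
Normal equations: [[6, 889]; [889, 325219]]·[m, b]ᵀ = [2656, 974570]ᵀ.
det = 6·325219 − 889² = 1160993.
m = (2656·325219 − 889·974570)/1160993 = -2611066/1160993; b = (6·974570 − 889·2656)/1160993 = 3486236/1160993.
At t = 0: v̂ = (-2611066/1160993)·(1) + (3486236/1160993)·(0) = -2611066/1160993.

v̂ = -2.249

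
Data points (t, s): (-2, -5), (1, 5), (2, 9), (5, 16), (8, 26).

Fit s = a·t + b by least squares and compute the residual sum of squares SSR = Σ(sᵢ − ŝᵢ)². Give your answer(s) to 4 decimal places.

SSR = 2.7449

The normal system MᵀM·[a, b]ᵀ = Mᵀs is [[98, 14]; [14, 5]]·[a, b]ᵀ = [321, 51]ᵀ.
det = 98·5 − 14² = 294.
a = (321·5 − 14·51)/294 = 297/98; b = (98·51 − 14·321)/294 = 12/7.
Residuals: -32/49, 25/98, 60/49, -85/98, 2/49; SSR = 269/98.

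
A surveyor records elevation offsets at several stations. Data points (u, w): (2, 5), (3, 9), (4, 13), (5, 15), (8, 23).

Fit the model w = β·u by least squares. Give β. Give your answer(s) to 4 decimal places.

Entries of AᵀA: Σu·u = 118.
Right-hand side: Σu·w = 348.
AᵀA·[β]ᵀ = Aᵀw becomes [[118]]·[β]ᵀ = [348]ᵀ.
Hence β = 348 / 118 ≈ 2.94915.

β = 2.9492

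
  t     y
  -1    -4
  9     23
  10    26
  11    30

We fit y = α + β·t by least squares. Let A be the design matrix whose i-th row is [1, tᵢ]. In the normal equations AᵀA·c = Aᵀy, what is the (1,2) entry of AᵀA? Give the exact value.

29

Row 1 ↔ basis 1, column 2 ↔ basis t, so (AᵀA)_{1,2} = Σᵢ t = (1)·(-1) + (1)·(9) + (1)·(10) + (1)·(11) = 29.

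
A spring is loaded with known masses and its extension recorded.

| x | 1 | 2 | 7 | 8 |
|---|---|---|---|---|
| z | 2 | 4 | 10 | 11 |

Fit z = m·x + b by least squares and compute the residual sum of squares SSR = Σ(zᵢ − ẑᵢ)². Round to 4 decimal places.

Setting ∂/∂m … = 0 gives: 118·m + 18·b = 168;  18·m + 4·b = 27.
(Σx·x = 118, Σx = 18, Σ1 = 4, Σx·z = 168, Σz = 27.)
Δ = 118·4 − 18² = 148.
m = (168·4 − 18·27)/148 = 93/74; b = (118·27 − 18·168)/148 = 81/74.
Residuals: -13/37, 29/74, 4/37, -11/74; SSR = 23/74.

SSR = 0.3108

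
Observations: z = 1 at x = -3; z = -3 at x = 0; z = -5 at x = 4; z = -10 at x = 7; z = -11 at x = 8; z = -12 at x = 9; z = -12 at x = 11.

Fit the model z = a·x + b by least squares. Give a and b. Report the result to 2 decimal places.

From the data, Σx·x = 340, Σx = 36, Σ1 = 7.
Moment sums: Σx·z = -421, Σz = -52.
det = 340·7 − 36² = 1084.
a = ((-421)·7 − 36·(-52))/1084 = -1075/1084; b = (340·(-52) − 36·(-421))/1084 = -631/271.

a = -0.99, b = -2.33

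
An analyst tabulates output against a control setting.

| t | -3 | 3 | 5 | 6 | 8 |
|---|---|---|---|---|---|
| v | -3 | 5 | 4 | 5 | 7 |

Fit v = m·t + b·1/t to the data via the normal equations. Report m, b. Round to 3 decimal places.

From the data, Σt·t = 143, Σt·1/t = 5, Σ1/t·1/t = 489/1600.
For Mᵀv: Σt·v = 130, Σ1/t·v = 207/40.
Normal equations: [[143, 5]; [5, 489/1600]]·[m, b]ᵀ = [130, 207/40]ᵀ.
Eliminating b: (489/1600)·(row 1) − 5·(row 2) gives (29927/1600)·m = (489/1600)·130 − 5·(207/40) = 2217/160, so m = 22170/29927.
Then b = ((207/40) − 5·(22170/29927))/(489/1600) = 144040/29927.

m = 0.741, b = 4.813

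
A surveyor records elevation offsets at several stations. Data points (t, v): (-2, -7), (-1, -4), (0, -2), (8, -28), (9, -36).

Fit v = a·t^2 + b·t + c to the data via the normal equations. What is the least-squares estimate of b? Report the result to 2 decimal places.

b = 1.30

Sums needed: Σt^2·t^2 = 10674, Σt^2·t = 1232, Σt^2 = 150, Σt·t = 150, Σt = 14, Σ1 = 5.
Moment sums: Σt^2·v = -4740, Σt·v = -530, Σv = -77.
Normal equations: [[10674, 1232, 150]; [1232, 150, 14]; [150, 14, 5]]·[a, b, c]ᵀ = [-4740, -530, -77]ᵀ.
Row-reducing yields a = -17439/30919, b = 5724/4417, c = -65173/30919.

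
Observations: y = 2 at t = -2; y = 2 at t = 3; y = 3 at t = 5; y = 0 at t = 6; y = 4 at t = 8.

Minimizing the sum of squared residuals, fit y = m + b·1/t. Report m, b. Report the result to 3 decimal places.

The normal equations are: 5·m + (13/40)·b = 11;  (13/40)·m + (6401/14400)·b = 23/30.
det = 5·(6401/14400) − (13/40)² = 7621/3600.
m = (11·(6401/14400) − (13/40)·(23/30))/(7621/3600) = 66823/30484; b = (5·(23/30) − (13/40)·11)/(7621/3600) = 930/7621.

m = 2.192, b = 0.122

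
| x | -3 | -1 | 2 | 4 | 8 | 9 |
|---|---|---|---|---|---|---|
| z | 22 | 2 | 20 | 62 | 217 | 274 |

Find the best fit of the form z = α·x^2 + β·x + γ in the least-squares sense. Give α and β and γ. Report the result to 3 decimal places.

Sums needed: Σx^2·x^2 = 11011, Σx^2·x = 1285, Σx^2 = 175, Σx·x = 175, Σx = 19, Σ1 = 6.
Moment sums: Σx^2·z = 37354, Σx·z = 4422, Σz = 597.
MᵀM·[α, β, γ]ᵀ = Mᵀz becomes [[11011, 1285, 175]; [1285, 175, 19]; [175, 19, 6]]·[α, β, γ]ᵀ = [37354, 4422, 597]ᵀ.
Row-reducing yields α = 1319533/432552, β = 1137707/432552, γ = 158301/72092.

α = 3.051, β = 2.630, γ = 2.196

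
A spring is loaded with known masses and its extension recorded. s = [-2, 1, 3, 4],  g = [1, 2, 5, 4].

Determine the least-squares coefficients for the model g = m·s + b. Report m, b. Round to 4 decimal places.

From the data, Σs·s = 30, Σs = 6, Σ1 = 4.
And Σs·g = 31, Σg = 12.
So MᵀM·[m, b]ᵀ = Mᵀg: [[30, 6]; [6, 4]]·[m, b]ᵀ = [31, 12]ᵀ.
Δ = 30·4 − 6² = 84.
m = (31·4 − 6·12)/84 = 13/21; b = (30·12 − 6·31)/84 = 29/14.

m = 0.6190, b = 2.0714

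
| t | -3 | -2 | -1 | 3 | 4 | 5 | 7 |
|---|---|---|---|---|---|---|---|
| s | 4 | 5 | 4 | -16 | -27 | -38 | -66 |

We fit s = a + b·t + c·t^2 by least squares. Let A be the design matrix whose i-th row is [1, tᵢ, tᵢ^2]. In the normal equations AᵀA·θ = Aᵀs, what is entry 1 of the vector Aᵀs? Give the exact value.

Entry 1 ↔ basis 1, so (Aᵀs)_{1} = Σᵢ sᵢ = (1)·(4) + (1)·(5) + (1)·(4) + (1)·(-16) + (1)·(-27) + (1)·(-38) + (1)·(-66) = -134.

-134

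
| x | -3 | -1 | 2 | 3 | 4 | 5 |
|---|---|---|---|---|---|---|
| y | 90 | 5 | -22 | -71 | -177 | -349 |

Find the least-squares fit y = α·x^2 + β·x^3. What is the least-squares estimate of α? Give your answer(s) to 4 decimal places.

α = 0.9875

The normal system MᵀM·[α, β]ᵀ = Mᵀy is [[1060, 4180]; [4180, 21244]]·[α, β]ᵀ = [-11469, -59481]ᵀ.
Eliminating β: 21244·(row 1) − 4180·(row 2) gives 5046240·α = 21244·(-11469) − 4180·(-59481) = 4983144, so α = 207631/210260.
Then β = ((-59481) − 4180·(207631/210260))/21244 = -31478/10513.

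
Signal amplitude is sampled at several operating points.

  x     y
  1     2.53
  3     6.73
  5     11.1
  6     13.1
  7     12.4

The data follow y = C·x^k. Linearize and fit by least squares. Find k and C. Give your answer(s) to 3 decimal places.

Linearized form: ln y = k·ln x + ln C. From the 5 transformed points,
AᵀA = [[10.7942, 6.4457]; [6.4457, 5]], rhs = [15.4771, 10.3320]ᵀ  (here Σln x = 6.4457, Σ(ln x)² = 10.7942, Σln y = 10.3320, Σln x·ln y = 15.4771).
Slope k = (n·Σln x·ln y − Σln x·Σln y)/(n·Σ(ln x)² − (Σln x)²) = (5·15.4771 − 6.4457·10.3320)/12.4237 = 0.86835; ln C = (Σln y − k·Σln x)/n = 0.94698, so C = exp(0.94698) = 2.57791.

k = 0.868, C = 2.578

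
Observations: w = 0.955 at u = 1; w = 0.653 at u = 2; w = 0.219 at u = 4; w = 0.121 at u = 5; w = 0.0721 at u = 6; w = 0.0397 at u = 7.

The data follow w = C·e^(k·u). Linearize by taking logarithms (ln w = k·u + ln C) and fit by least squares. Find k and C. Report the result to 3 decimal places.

k = -0.537, C = 1.779

With ln wᵢ as the transformed response and uᵢ as the regressor:
Σu = 25.0000, Σ(u)² = 131.0000, Σln w = -9.9590, Σu·ln w = -55.8960.
Normal system: [[131.0000, 25.0000]; [25.0000, 6]]·[k, ln C]ᵀ = [-55.8960, -9.9590]ᵀ.
Slope k = (n·Σu·ln w − Σu·Σln w)/(n·Σ(u)² − (Σu)²) = (6·-55.8960 − 25.0000·-9.9590)/161.0000 = -0.53666; ln C = (Σln w − k·Σu)/n = 0.57624, so C = exp(0.57624) = 1.77933.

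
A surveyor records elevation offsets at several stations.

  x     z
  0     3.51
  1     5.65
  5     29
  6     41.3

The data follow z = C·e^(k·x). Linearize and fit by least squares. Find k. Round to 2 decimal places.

Taking logs, ln z = k·x + ln C, so regress ln z on x.
Σx = 12.0000, Σ(x)² = 62.0000, Σln z = 10.0754, Σx·ln z = 40.8933.
Equations: 62.0000·k + 12.0000·ln C = 40.8933;  12.0000·k + 4·ln C = 10.0754.
Δ = 62.0000·4 − (12.0000)² = 104.0000; k = (40.8933·4 − 12.0000·10.0754)/104.0000 = 0.41027, ln C = (62.0000·10.0754 − 12.0000·40.8933)/104.0000 = 1.28805.

k = 0.41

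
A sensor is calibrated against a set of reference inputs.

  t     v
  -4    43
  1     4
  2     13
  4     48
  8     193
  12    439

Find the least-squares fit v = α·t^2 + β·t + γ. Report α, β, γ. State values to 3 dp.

α = 2.998, β = 0.625, γ = -1.494

Sums needed: Σt^2·t^2 = 25361, Σt^2·t = 2249, Σt^2 = 245, Σt·t = 245, Σt = 23, Σ1 = 6.
Moment sums: Σt^2·v = 77080, Σt·v = 6862, Σv = 740.
Normal equations: [[25361, 2249, 245]; [2249, 245, 23]; [245, 23, 6]]·[α, β, γ]ᵀ = [77080, 6862, 740]ᵀ.
Solving the 3×3 system (Gaussian elimination) gives α = 2077217/692800, β = 433217/692800, γ = -517513/346400.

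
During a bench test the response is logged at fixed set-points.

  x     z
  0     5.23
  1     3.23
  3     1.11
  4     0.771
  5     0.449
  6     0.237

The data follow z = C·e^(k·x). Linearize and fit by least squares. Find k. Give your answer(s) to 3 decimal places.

k = -0.505

With ln zᵢ as the transformed response and xᵢ as the regressor:
Σx = 19.0000, Σ(x)² = 87.0000, Σln z = 0.4308, Σx·ln z = -12.1965.
Equations: 87.0000·k + 19.0000·ln C = -12.1965;  19.0000·k + 6·ln C = 0.4308.
Slope k = (n·Σx·ln z − Σx·Σln z)/(n·Σ(x)² − (Σx)²) = (6·-12.1965 − 19.0000·0.4308)/161.0000 = -0.50536; ln C = (Σln z − k·Σx)/n = 1.67211.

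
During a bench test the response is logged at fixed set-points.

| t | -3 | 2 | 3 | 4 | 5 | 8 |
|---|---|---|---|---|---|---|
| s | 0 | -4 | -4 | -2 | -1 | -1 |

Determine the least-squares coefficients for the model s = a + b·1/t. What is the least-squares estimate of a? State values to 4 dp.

a = -1.0953

Compute the Gram sums: Σ1 = 6, Σ1/t = 43/40, Σ1/t·1/t = 8501/14400.
And Σs = -12, Σ1/t·s = -499/120.
Normal equations: [[6, 43/40]; [43/40, 8501/14400]]·[a, b]ᵀ = [-12, -499/120]ᵀ.
Eliminating b: (8501/14400)·(row 1) − (43/40)·(row 2) gives (2291/960)·a = (8501/14400)·(-12) − (43/40)·(-499/120) = -12547/4800, so a = -12547/11455.
Then b = ((-499/120) − (43/40)·(-12547/11455))/(8501/14400) = -11568/2291.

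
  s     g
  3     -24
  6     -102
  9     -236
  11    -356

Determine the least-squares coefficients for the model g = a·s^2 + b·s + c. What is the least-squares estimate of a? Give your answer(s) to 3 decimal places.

a = -3.094

Setting ∂/∂a … = 0 gives: 22579·a + 2303·b + 247·c = -66080;  2303·a + 247·b + 29·c = -6724;  247·a + 29·b + 4·c = -718.
Inverting the 3×3 Gram matrix, [a, b, c]ᵀ = [-393/127, 691/381, -596/381]ᵀ.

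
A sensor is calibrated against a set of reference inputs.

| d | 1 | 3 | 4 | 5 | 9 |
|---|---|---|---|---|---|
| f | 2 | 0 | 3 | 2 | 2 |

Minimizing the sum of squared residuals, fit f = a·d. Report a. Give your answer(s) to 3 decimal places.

a = 0.318

The normal equations are: 132·a = 42.
(Σd·d = 132, Σd·f = 42.)
a = 42/132 = 0.318182.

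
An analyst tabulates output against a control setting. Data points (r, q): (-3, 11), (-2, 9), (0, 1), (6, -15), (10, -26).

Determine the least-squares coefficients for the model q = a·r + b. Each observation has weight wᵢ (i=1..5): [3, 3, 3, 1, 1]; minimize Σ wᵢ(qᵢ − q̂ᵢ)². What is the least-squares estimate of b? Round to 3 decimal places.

Entries of AᵀWA: Σwᵢ·r·r = 175, Σwᵢ·r = 1, Σwᵢ·1 = 11.
And Σwᵢ·r·q = -503, Σwᵢ·q = 22.
Normal equations: [[175, 1]; [1, 11]]·[a, b]ᵀ = [-503, 22]ᵀ.
det = 175·11 − 1² = 1924.
a = ((-503)·11 − 1·22)/1924 = -5555/1924; b = (175·22 − 1·(-503))/1924 = 4353/1924.

b = 2.262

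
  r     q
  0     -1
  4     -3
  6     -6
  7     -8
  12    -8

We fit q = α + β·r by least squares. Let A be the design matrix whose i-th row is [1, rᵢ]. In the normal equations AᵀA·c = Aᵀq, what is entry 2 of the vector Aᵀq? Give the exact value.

Entry 2 ↔ basis r, so (Aᵀq)_{2} = Σᵢ (r)·qᵢ = (0)·(-1) + (4)·(-3) + (6)·(-6) + (7)·(-8) + (12)·(-8) = -200.

-200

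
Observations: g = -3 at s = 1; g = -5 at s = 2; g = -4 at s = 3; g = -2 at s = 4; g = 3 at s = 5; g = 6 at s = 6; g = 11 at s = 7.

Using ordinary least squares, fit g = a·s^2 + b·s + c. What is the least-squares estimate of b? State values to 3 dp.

b = -2.321

The normal system XᵀX·[a, b, c]ᵀ = Xᵀg is [[4676, 784, 140]; [784, 140, 28]; [140, 28, 7]]·[a, b, c]ᵀ = [739, 95, 6]ᵀ.
Solving the 3×3 system (Gaussian elimination) gives a = 17/28, b = -65/28, c = -2.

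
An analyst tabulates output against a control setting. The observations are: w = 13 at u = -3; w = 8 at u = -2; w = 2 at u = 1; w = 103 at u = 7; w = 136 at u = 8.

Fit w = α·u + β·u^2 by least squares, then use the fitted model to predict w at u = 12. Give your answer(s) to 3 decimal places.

Entries of XᵀX: Σu·u = 127, Σu·u^2 = 821, Σu^2·u^2 = 6595.
Moment sums: Σu·w = 1756, Σu^2·w = 13902.
So XᵀX·[α, β]ᵀ = Xᵀw: [[127, 821]; [821, 6595]]·[α, β]ᵀ = [1756, 13902]ᵀ.
Δ = 127·6595 − 821² = 163524.
α = (1756·6595 − 821·13902)/163524 = 83639/81762; β = (127·13902 − 821·1756)/163524 = 161939/81762.
At u = 12: ŵ = (83639/81762)·(12) + (161939/81762)·(144) = 4053814/13627.

ŵ = 297.484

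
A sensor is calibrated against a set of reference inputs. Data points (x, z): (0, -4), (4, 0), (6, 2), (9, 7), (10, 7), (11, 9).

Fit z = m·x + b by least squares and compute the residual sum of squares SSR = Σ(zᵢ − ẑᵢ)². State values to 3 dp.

SSR = 1.653

From the data, Σx·x = 354, Σx = 40, Σ1 = 6.
Right-hand side: Σx·z = 244, Σz = 21.
So AᵀA·[m, b]ᵀ = Aᵀz: [[354, 40]; [40, 6]]·[m, b]ᵀ = [244, 21]ᵀ.
Δ = 354·6 − 40² = 524.
m = (244·6 − 40·21)/524 = 156/131; b = (354·21 − 40·244)/524 = -1163/262.
Residuals: 115/262, -85/262, -185/262, 189/262, -123/262, 89/262; SSR = 433/262.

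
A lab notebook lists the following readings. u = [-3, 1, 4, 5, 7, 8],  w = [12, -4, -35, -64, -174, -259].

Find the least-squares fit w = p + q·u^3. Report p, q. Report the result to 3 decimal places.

Compute the Gram sums: Σ1 = 6, Σu^3 = 1018, Σu^3·u^3 = 400244.
Right-hand side: Σw = -524, Σu^3·w = -202858.
Normal equations: [[6, 1018]; [1018, 400244]]·[p, q]ᵀ = [-524, -202858]ᵀ.
Determinant 6·400244 − 1018² = 1365140.
p = ((-524)·400244 − 1018·(-202858))/1365140 = -804603/341285; q = (6·(-202858) − 1018·(-524))/1365140 = -170929/341285.

p = -2.358, q = -0.501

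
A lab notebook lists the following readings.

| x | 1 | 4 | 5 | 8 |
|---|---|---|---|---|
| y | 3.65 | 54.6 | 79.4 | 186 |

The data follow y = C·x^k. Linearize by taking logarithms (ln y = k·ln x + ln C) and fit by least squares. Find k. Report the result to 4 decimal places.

k = 1.8999

Taking logs, ln y = k·ln x + ln C, so regress ln y on ln x.
AᵀA = [[8.8362, 5.0752]; [5.0752, 4]], rhs = [23.4523, 14.8950]ᵀ  (here Σln x = 5.0752, Σ(ln x)² = 8.8362, Σln y = 14.8950, Σln x·ln y = 23.4523).
Solving (det = 9.5873): k = 1.89986, ln C = 1.31322.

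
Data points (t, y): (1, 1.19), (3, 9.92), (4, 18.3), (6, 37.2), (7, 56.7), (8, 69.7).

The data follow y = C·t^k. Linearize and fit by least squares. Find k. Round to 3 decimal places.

Taking logs, ln y = k·ln t + ln C, so regress ln y on ln t.
Σln t = 8.3020, Σ(ln t)² = 14.4498, Σln y = 17.2737, Σln t·ln y = 29.7129.
Equations: 14.4498·k + 8.3020·ln C = 29.7129;  8.3020·k + 6·ln C = 17.2737.
Slope k = (n·Σln t·ln y − Σln t·Σln y)/(n·Σ(ln t)² − (Σln t)²) = (6·29.7129 − 8.3020·17.2737)/17.7753 = 1.96176; ln C = (Σln y − k·Σln t)/n = 0.16452.

k = 1.962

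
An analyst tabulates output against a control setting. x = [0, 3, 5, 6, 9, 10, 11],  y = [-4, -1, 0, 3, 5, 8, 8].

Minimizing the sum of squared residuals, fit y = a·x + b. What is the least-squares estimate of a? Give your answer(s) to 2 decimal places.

With design matrix M, MᵀM = [[372, 44]; [44, 7]] and Mᵀy = [228, 19]ᵀ.
Δ = 372·7 − 44² = 668.
a = (228·7 − 44·19)/668 = 190/167; b = (372·19 − 44·228)/668 = -741/167.

a = 1.14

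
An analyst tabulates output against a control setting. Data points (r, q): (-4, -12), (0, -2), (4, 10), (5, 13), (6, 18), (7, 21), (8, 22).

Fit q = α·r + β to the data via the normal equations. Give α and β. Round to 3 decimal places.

α = 2.961, β = -0.997

With design matrix X, XᵀX = [[206, 26]; [26, 7]] and Xᵀq = [584, 70]ᵀ.
det = 206·7 − 26² = 766.
α = (584·7 − 26·70)/766 = 1134/383; β = (206·70 − 26·584)/766 = -382/383.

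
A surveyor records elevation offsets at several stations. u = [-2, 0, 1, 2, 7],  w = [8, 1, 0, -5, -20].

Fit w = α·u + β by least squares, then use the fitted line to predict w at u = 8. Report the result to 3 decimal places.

ŵ = -23.080

Forming MᵀM = [[58, 8]; [8, 5]] and Mᵀw = [-166, -16]ᵀ gives MᵀM·[α, β]ᵀ = Mᵀw.
det = 58·5 − 8² = 226.
α = ((-166)·5 − 8·(-16))/226 = -351/113; β = (58·(-16) − 8·(-166))/226 = 200/113.
At u = 8: ŵ = (-351/113)·(8) + (200/113)·(1) = -2608/113.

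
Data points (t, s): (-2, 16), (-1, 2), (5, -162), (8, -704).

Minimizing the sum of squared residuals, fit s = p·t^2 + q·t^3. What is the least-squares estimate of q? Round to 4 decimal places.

The normal equations are: 4738·p + 35860·q = -49040;  35860·p + 277834·q = -380828.
det = 4738·277834 − 35860² = 30437892.
p = ((-49040)·277834 − 35860·(-380828))/30437892 = 2626060/2536491; q = (4738·(-380828) − 35860·(-49040))/30437892 = -3815722/2536491.

q = -1.5043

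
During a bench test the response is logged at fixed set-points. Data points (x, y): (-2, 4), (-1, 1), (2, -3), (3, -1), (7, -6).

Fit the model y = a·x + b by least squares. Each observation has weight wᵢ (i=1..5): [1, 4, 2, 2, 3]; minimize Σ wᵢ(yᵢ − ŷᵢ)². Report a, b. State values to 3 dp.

Forming AᵀWA = [[181, 25]; [25, 12]] and AᵀWy = [-156, -18]ᵀ gives AᵀWA·[a, b]ᵀ = AᵀWy.
Determinant 181·12 − 25² = 1547.
a = ((-156)·12 − 25·(-18))/1547 = -1422/1547; b = (181·(-18) − 25·(-156))/1547 = 642/1547.

a = -0.919, b = 0.415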